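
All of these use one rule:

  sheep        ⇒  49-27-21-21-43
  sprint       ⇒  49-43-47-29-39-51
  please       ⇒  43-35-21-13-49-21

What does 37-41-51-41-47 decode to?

s(#19)→49 and h(#8)→27: differences scale by 2, so n = 2·pos + 11. The formula is n = 2×(alphabet index, a=1) + 11.
Undoing it on 37-41-51-41-47: 37→(37−11)÷2=13=m, 41→(41−11)÷2=15=o, 51→(51−11)÷2=20=t, 41→(41−11)÷2=15=o, 47→(47−11)÷2=18=r.

motor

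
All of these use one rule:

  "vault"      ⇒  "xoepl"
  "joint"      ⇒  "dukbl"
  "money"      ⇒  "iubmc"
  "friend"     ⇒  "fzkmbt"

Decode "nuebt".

v(21)→x(23) and a(0)→o(14) fit y≡19x+14 (mod 26); the inverse of 19 mod 26 is 11. This is an affine cipher: with a=0,…,z=25, each position x becomes (19x+14) mod 26.
Decoding nuebt: n(13)→11·(13−14)≡15=p; u(20)→11·(20−14)≡14=o; e(4)→11·(4−14)≡20=u; b(1)→11·(1−14)≡13=n; t(19)→11·(19−14)≡3=d (all mod 26).

pound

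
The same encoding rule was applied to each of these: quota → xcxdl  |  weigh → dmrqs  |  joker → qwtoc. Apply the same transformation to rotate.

ywckeq

Letter i (0-indexed) is shifted by i+7, so successive shifts are 7, 8, 9, ….
For rotate: r+7=y, o+8=w, t+9=c, a+10=k, t+11=e, e+12=q.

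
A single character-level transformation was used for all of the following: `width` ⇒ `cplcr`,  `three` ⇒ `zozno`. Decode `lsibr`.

flash

In width: w→c is +6, i→p is +7, d→l is +8, t→c is +9 — the shift increases by 1 each position. The shift increases by 1 at each position, starting from +6: 6, 7, 8, ….
Reversing it on lsibr: l−6=f, s−7=l, i−8=a, b−9=s, r−10=h.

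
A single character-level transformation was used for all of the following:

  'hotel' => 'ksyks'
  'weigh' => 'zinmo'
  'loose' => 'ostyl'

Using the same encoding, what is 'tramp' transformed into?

wvfsw

In hotel: h→k is +3, o→s is +4, t→y is +5, e→k is +6 — the shift increases by 1 each position. The shift increases by 1 at each position, starting from +3: 3, 4, 5, ….
For tramp: t+3=w, r+4=v, a+5=f, m+6=s, p+7=w.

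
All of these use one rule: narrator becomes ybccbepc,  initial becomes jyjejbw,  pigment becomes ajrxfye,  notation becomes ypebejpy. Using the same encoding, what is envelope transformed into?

fygfwpaf

The shift depends on letter class: consonant n→y is +11, but vowel a→b is +1. Vowels shift forward by 1 and consonants shift forward by 11.
On envelope: e(vowel)+1=f, n(cons)+11=y, v(cons)+11=g, e(vowel)+1=f, l(cons)+11=w, o(vowel)+1=p, p(cons)+11=a, e(vowel)+1=f.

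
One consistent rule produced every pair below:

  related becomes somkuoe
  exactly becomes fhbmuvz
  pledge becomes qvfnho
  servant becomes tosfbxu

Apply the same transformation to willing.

xsmvjxh

Shifts by position in related: pos 0: r→s (+1), pos 1: e→o (+10), pos 2: l→m (+1), pos 3: a→k (+10) — repeating every 2. It's a Vigenère-style cipher with numeric key [1,10]: position i shifts by key[i mod 2].
On willing: w+1=x, i+10=s, l+1=m, l+10=v, i+1=j, n+10=x, g+1=h.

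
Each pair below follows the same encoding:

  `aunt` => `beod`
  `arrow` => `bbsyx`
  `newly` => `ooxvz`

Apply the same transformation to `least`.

Shifts by position in aunt: pos 0: a→b (+1), pos 1: u→e (+10), pos 2: n→o (+1), pos 3: t→d (+10) — repeating every 2. It's a Vigenère-style cipher with numeric key [1,10]: position i shifts by key[i mod 2].
Applying it to least: l+1=m, e+10=o, a+1=b, s+10=c, t+1=u.

mobcu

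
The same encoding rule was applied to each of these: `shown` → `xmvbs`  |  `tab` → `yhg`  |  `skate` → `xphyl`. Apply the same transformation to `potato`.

uvyhyv

The shift depends on letter class: consonant s→x is +5, but vowel o→v is +7. The rule splits by letter class: vowels +7, consonants +5.
On potato: p(cons)+5=u, o(vowel)+7=v, t(cons)+5=y, a(vowel)+7=h, t(cons)+5=y, o(vowel)+7=v.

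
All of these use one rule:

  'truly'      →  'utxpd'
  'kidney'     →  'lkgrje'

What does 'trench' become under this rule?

In truly: t→u is +1, r→t is +2, u→x is +3, l→p is +4 — the shift increases by 1 each position. Letter i (0-indexed) is shifted by i+1, so successive shifts are 1, 2, 3, ….
Applying it to trench: t+1=u, r+2=t, e+3=h, n+4=r, c+5=h, h+6=n.

uthrhn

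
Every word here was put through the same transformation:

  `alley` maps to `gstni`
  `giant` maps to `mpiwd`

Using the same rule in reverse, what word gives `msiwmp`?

glance

Each letter shifts forward by (position + 6), i.e. 6, 7, 8, … — the shift grows by one for each successive letter.
Reversing it on msiwmp: m−6=g, s−7=l, i−8=a, w−9=n, m−10=c, p−11=e.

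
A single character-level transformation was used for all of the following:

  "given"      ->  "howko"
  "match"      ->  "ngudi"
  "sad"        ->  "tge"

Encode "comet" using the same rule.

The shift depends on letter class: consonant g→h is +1, but vowel i→o is +6. Vowels shift forward by 6 and consonants shift forward by 1.
Applying it to comet: c(cons)+1=d, o(vowel)+6=u, m(cons)+1=n, e(vowel)+6=k, t(cons)+1=u.

dunku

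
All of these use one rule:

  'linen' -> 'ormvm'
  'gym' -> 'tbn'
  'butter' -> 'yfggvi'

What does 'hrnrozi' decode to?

Each pair mirrors across the alphabet (l↔o, i↔r, n↔m): positions sum to 25. Each letter is replaced by its mirror in the alphabet: a↔z, b↔y, c↔x, and so on (the Atbash cipher).
Decoding hrnrozi: h↔s, r↔i, n↔m, r↔i, o↔l, z↔a, i↔r.

similar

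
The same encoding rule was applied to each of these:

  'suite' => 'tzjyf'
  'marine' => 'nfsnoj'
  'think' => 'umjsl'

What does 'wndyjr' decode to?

A repeating key of period 2 is used — shifts +1, +5 over and over.
Reversing it on wndyjr: w−1=v, n−5=i, d−1=c, y−5=t, j−1=i, r−5=m.

victim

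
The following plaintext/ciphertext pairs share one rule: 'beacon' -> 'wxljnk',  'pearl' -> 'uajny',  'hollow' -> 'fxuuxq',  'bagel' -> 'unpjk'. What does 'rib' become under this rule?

kra

The output letters match the input read backwards, each shifted +9: beacon reversed is nocaeb. Read the word backwards and shift each letter +9.
For rib: reverse → bir; then shift: b+9=k, i+9=r, r+9=a.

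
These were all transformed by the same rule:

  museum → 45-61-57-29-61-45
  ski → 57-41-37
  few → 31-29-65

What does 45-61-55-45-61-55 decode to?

Each letter becomes 2×(its alphabet position, a=1..z=26) + 19.
Reversing it on 45-61-55-45-61-55: 45→(45−19)÷2=13=m, 61→(61−19)÷2=21=u, 55→(55−19)÷2=18=r, 45→(45−19)÷2=13=m, 61→(61−19)÷2=21=u, 55→(55−19)÷2=18=r.

murmur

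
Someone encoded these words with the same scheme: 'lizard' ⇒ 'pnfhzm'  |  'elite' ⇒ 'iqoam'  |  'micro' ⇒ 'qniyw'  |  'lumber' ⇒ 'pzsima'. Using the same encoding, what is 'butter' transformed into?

In lizard: l→p is +4, i→n is +5, z→f is +6, a→h is +7 — the shift increases by 1 each position. Letter i (0-indexed) is shifted by i+4, so successive shifts are 4, 5, 6, ….
For butter: b+4=f, u+5=z, t+6=z, t+7=a, e+8=m, r+9=a.

fzzama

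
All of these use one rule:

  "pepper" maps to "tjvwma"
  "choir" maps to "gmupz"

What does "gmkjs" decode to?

check

The shift increases by 1 at each position, starting from +4: 4, 5, 6, ….
Reversing it on gmkjs: g−4=c, m−5=h, k−6=e, j−7=c, s−8=k.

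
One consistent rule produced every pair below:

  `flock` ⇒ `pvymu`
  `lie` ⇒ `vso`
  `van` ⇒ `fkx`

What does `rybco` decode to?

horse

Compare letters: f→p is +10, l→v is +10, o→y is +10 — a constant shift. Every letter moves 10 places later in the alphabet, wrapping around z→a.
Decoding rybco: r−10=h, y−10=o, b−10=r, c−10=s, o−10=e.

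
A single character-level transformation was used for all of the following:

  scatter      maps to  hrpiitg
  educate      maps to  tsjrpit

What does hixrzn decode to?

Every letter moves 15 places later in the alphabet, wrapping around z→a.
Reversing it on hixrzn: h−15=s, i−15=t, x−15=i, r−15=c, z−15=k, n−15=y.

sticky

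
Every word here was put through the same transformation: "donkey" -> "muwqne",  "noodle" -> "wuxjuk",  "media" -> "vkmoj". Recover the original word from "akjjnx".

reader

Shifts by position in donkey: pos 0: d→m (+9), pos 1: o→u (+6), pos 2: n→w (+9), pos 3: k→q (+6) — repeating every 2. It's a Vigenère-style cipher with numeric key [9,6]: position i shifts by key[i mod 2].
Reversing it on akjjnx: a−9=r, k−6=e, j−9=a, j−6=d, n−9=e, x−6=r.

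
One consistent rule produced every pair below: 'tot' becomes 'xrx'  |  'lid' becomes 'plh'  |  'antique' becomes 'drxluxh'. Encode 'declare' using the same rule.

hhgpdvh

The shift depends on letter class: consonant t→x is +4, but vowel o→r is +3. The rule splits by letter class: vowels +3, consonants +4.
On declare: d(cons)+4=h, e(vowel)+3=h, c(cons)+4=g, l(cons)+4=p, a(vowel)+3=d, r(cons)+4=v, e(vowel)+3=h.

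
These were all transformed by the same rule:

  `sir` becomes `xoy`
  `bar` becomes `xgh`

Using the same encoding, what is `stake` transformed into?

kqgzy

The output letters match the input read backwards, each shifted +6: sir reversed is ris. Two steps: reverse the string, then apply a Caesar shift of +6.
For stake: reverse → ekats; then shift: e+6=k, k+6=q, a+6=g, t+6=z, s+6=y.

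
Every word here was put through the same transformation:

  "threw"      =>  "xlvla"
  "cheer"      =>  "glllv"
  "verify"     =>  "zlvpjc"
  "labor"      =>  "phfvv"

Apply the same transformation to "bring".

The rule splits by letter class: vowels +7, consonants +4.
On bring: b(cons)+4=f, r(cons)+4=v, i(vowel)+7=p, n(cons)+4=r, g(cons)+4=k.

fvprk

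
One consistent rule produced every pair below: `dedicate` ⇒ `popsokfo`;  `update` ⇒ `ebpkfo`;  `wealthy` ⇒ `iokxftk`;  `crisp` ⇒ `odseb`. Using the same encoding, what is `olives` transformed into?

yxshoe

The rule splits by letter class: vowels +10, consonants +12.
For olives: o(vowel)+10=y, l(cons)+12=x, i(vowel)+10=s, v(cons)+12=h, e(vowel)+10=o, s(cons)+12=e.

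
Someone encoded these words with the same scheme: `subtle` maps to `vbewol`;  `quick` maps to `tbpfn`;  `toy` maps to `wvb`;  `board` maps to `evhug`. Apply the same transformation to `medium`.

plgpbp

The shift depends on letter class: consonant s→v is +3, but vowel u→b is +7. The rule splits by letter class: vowels +7, consonants +3.
On medium: m(cons)+3=p, e(vowel)+7=l, d(cons)+3=g, i(vowel)+7=p, u(vowel)+7=b, m(cons)+3=p.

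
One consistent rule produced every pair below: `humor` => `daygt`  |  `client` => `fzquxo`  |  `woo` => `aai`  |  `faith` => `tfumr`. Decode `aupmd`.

radio

Read the word backwards and shift each letter +12.
Undoing it on aupmd: shift back: a−12=o, u−12=i, p−12=d, m−12=a, d−12=r → oidar; then reverse → radio.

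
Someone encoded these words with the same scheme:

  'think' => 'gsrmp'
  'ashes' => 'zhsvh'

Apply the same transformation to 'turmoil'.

gfinlro

This is the alphabet-reversal cipher (Atbash): a becomes z, b becomes y, etc.
On turmoil: t↔g, u↔f, r↔i, m↔n, o↔l, i↔r, l↔o.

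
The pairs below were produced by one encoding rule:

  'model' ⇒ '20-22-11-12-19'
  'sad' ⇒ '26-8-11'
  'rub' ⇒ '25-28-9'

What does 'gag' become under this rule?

14-8-14

Each letter is replaced by its alphabet position (a=1..z=26) + 7.
Applying it to gag: g=7→14, a=1→8, g=7→14.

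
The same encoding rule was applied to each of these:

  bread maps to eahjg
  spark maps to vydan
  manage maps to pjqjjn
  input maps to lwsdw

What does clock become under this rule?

Shifts by position in bread: pos 0: b→e (+3), pos 1: r→a (+9), pos 2: e→h (+3), pos 3: a→j (+9) — repeating every 2. A repeating key of period 2 is used — shifts +3, +9 over and over.
Applying it to clock: c+3=f, l+9=u, o+3=r, c+9=l, k+3=n.

furln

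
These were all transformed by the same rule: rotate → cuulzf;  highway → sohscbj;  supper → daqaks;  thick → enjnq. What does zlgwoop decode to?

Shifts by position in rotate: pos 0: r→c (+11), pos 1: o→u (+6), pos 2: t→u (+1), pos 3: a→l (+11), pos 4: t→z (+6), pos 5: e→f (+1) — repeating every 3. A repeating key of period 3 is used — shifts +11, +6, +1 over and over.
Undoing it on zlgwoop: z−11=o, l−6=f, g−1=f, w−11=l, o−6=i, o−1=n, p−11=e.

offline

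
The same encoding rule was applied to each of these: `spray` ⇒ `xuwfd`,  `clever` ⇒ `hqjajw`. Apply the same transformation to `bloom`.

gqttr

It's a constant shift of +5 (ROT5).
On bloom: b+5=g, l+5=q, o+5=t, o+5=t, m+5=r.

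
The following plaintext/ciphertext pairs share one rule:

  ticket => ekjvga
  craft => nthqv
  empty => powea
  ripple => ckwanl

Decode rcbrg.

Shifts by position in ticket: pos 0: t→e (+11), pos 1: i→k (+2), pos 2: c→j (+7), pos 3: k→v (+11), pos 4: e→g (+2), pos 5: t→a (+7) — repeating every 3. It's a Vigenère-style cipher with numeric key [11,2,7]: position i shifts by key[i mod 3].
Reversing it on rcbrg: r−11=g, c−2=a, b−7=u, r−11=g, g−2=e.

gauge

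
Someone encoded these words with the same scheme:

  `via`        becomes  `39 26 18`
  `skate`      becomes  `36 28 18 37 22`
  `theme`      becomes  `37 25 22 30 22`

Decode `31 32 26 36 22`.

v is letter #22 and maps to 39: an offset of 17. Letters become their 1-based position plus 17 (so a→18, b→19, …).
Undoing it on 31 32 26 36 22: 31→(31−17)÷1=14=n, 32→(32−17)÷1=15=o, 26→(26−17)÷1=9=i, 36→(36−17)÷1=19=s, 22→(22−17)÷1=5=e.

noise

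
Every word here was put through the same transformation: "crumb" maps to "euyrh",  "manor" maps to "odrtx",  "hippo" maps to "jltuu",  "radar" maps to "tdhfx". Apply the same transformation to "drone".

fussk

In crumb: c→e is +2, r→u is +3, u→y is +4, m→r is +5 — the shift increases by 1 each position. The shift increases by 1 at each position, starting from +2: 2, 3, 4, ….
On drone: d+2=f, r+3=u, o+4=s, n+5=s, e+6=k.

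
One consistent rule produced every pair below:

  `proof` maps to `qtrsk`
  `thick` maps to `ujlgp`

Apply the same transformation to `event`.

fxhry

In proof: p→q is +1, r→t is +2, o→r is +3, o→s is +4 — the shift increases by 1 each position. Each letter shifts forward by (position + 1), i.e. 1, 2, 3, … — the shift grows by one for each successive letter.
On event: e+1=f, v+2=x, e+3=h, n+4=r, t+5=y.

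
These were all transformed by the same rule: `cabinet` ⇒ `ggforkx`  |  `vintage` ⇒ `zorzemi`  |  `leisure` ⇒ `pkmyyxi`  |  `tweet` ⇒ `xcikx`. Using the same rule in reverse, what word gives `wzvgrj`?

strand

Shifts by position in cabinet: pos 0: c→g (+4), pos 1: a→g (+6), pos 2: b→f (+4), pos 3: i→o (+6) — repeating every 2. It's a Vigenère-style cipher with numeric key [4,6]: position i shifts by key[i mod 2].
Reversing it on wzvgrj: w−4=s, z−6=t, v−4=r, g−6=a, r−4=n, j−6=d.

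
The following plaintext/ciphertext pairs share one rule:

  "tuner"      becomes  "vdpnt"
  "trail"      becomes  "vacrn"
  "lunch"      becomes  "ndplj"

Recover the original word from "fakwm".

drink

Shifts by position in tuner: pos 0: t→v (+2), pos 1: u→d (+9), pos 2: n→p (+2), pos 3: e→n (+9) — repeating every 2. It's a Vigenère-style cipher with numeric key [2,9]: position i shifts by key[i mod 2].
Undoing it on fakwm: f−2=d, a−9=r, k−2=i, w−9=n, m−2=k.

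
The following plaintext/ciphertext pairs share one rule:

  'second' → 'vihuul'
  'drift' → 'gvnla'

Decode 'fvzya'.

crust

In second: s→v is +3, e→i is +4, c→h is +5, o→u is +6 — the shift increases by 1 each position. Letter i (0-indexed) is shifted by i+3, so successive shifts are 3, 4, 5, ….
Undoing it on fvzya: f−3=c, v−4=r, z−5=u, y−6=s, a−7=t.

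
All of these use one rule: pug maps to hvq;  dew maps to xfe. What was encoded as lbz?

yak

Read the word backwards and shift each letter +1.
Decoding lbz: shift back: l−1=k, b−1=a, z−1=y → kay; then reverse → yak.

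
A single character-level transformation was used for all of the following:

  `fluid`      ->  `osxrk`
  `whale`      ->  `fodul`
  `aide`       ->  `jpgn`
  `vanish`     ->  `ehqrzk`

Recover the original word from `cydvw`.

It's a Vigenère-style cipher with numeric key [9,7,3]: position i shifts by key[i mod 3].
Decoding cydvw: c−9=t, y−7=r, d−3=a, v−9=m, w−7=p.

tramp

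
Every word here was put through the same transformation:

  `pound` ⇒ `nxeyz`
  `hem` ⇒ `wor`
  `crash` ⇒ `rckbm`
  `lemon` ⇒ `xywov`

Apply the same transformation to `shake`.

oukrc

The output letters match the input read backwards, each shifted +10: pound reversed is dnuop. The word is reversed, then every letter is shifted forward by 10.
On shake: reverse → ekahs; then shift: e+10=o, k+10=u, a+10=k, h+10=r, s+10=c.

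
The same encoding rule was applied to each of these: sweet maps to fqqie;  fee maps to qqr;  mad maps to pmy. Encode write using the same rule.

The output letters match the input read backwards, each shifted +12: sweet reversed is teews. Read the word backwards and shift each letter +12.
Applying it to write: reverse → etirw; then shift: e+12=q, t+12=f, i+12=u, r+12=d, w+12=i.

qfudi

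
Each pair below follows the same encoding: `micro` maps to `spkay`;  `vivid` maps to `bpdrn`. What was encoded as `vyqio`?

The shift increases by 1 at each position, starting from +6: 6, 7, 8, ….
Undoing it on vyqio: v−6=p, y−7=r, q−8=i, i−9=z, o−10=e.

prize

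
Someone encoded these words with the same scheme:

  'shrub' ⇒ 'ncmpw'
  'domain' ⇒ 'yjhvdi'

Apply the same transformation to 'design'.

yzndbi

This is a Caesar cipher with shift 21.
For design: d+21=y, e+21=z, s+21=n, i+21=d, g+21=b, n+21=i.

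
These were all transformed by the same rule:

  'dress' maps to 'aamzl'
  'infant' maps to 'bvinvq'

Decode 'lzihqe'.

wizard

The output letters match the input read backwards, each shifted +8: dress reversed is sserd. The word is reversed, then every letter is shifted forward by 8.
Reversing it on lzihqe: shift back: l−8=d, z−8=r, i−8=a, h−8=z, q−8=i, e−8=w → draziw; then reverse → wizard.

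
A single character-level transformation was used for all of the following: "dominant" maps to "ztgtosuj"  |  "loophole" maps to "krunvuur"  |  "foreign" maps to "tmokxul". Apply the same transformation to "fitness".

yyktzol

Two steps: reverse the string, then apply a Caesar shift of +6.
Applying it to fitness: reverse → ssentif; then shift: s+6=y, s+6=y, e+6=k, n+6=t, t+6=z, i+6=o, f+6=l.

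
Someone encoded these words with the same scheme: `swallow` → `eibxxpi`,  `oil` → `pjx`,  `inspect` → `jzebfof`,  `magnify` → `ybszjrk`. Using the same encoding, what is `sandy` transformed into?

ebzpk

The shift depends on letter class: consonant s→e is +12, but vowel a→b is +1. The rule splits by letter class: vowels +1, consonants +12.
For sandy: s(cons)+12=e, a(vowel)+1=b, n(cons)+12=z, d(cons)+12=p, y(cons)+12=k.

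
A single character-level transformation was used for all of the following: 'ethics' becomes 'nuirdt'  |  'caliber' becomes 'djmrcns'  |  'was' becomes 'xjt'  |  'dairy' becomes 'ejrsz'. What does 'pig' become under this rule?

The shift depends on letter class: consonant t→u is +1, but vowel e→n is +9. The rule splits by letter class: vowels +9, consonants +1.
On pig: p(cons)+1=q, i(vowel)+9=r, g(cons)+1=h.

qrh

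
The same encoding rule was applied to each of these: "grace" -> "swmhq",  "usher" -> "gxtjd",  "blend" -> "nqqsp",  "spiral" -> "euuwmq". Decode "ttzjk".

honey

Shifts by position in grace: pos 0: g→s (+12), pos 1: r→w (+5), pos 2: a→m (+12), pos 3: c→h (+5) — repeating every 2. A repeating key of period 2 is used — shifts +12, +5 over and over.
Decoding ttzjk: t−12=h, t−5=o, z−12=n, j−5=e, k−12=y.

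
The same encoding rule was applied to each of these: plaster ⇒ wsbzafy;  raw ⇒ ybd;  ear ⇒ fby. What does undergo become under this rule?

vukfynp

The shift depends on letter class: consonant p→w is +7, but vowel a→b is +1. Vowels shift forward by 1 and consonants shift forward by 7.
Applying it to undergo: u(vowel)+1=v, n(cons)+7=u, d(cons)+7=k, e(vowel)+1=f, r(cons)+7=y, g(cons)+7=n, o(vowel)+1=p.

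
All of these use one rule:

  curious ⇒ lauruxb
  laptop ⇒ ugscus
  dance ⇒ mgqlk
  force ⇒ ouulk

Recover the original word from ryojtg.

island

Shifts by position in curious: pos 0: c→l (+9), pos 1: u→a (+6), pos 2: r→u (+3), pos 3: i→r (+9), pos 4: o→u (+6), pos 5: u→x (+3) — repeating every 3. The shifts repeat in a cycle of length 3: positions 0,1,… shift by +9, +6, +3, then the pattern repeats.
Decoding ryojtg: r−9=i, y−6=s, o−3=l, j−9=a, t−6=n, g−3=d.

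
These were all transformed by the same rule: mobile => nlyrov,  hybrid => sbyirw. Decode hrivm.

siren

Each pair mirrors across the alphabet (m↔n, o↔l, b↔y): positions sum to 25. Each letter is replaced by its mirror in the alphabet: a↔z, b↔y, c↔x, and so on (the Atbash cipher).
Decoding hrivm: h↔s, r↔i, i↔r, v↔e, m↔n.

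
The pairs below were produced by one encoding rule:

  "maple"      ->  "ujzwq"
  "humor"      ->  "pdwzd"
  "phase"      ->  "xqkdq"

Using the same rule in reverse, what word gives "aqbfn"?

In maple: m→u is +8, a→j is +9, p→z is +10, l→w is +11 — the shift increases by 1 each position. Each letter shifts forward by (position + 8), i.e. 8, 9, 10, … — the shift grows by one for each successive letter.
Undoing it on aqbfn: a−8=s, q−9=h, b−10=r, f−11=u, n−12=b.

shrub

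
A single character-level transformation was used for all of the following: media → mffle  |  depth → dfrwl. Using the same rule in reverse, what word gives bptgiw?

border

In media: m→m is +0, e→f is +1, d→f is +2, i→l is +3 — the shift increases by 1 each position. Letter i (0-indexed) is shifted by i+0, so successive shifts are 0, 1, 2, ….
Reversing it on bptgiw: b−0=b, p−1=o, t−2=r, g−3=d, i−4=e, w−5=r.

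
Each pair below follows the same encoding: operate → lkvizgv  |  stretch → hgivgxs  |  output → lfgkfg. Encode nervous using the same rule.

mvielfh

Each pair mirrors across the alphabet (o↔l, p↔k, e↔v): positions sum to 25. This is the alphabet-reversal cipher (Atbash): a becomes z, b becomes y, etc.
On nervous: n↔m, e↔v, r↔i, v↔e, o↔l, u↔f, s↔h.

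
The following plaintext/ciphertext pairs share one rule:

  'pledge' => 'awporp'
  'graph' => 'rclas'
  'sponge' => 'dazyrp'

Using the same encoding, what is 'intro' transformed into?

tyecz

It's a constant shift of +11 (ROT11).
On intro: i+11=t, n+11=y, t+11=e, r+11=c, o+11=z.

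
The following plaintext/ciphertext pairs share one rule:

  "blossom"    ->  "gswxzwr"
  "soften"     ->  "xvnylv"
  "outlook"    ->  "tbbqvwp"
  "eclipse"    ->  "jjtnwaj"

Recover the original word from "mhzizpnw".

hardship

Shifts by position in blossom: pos 0: b→g (+5), pos 1: l→s (+7), pos 2: o→w (+8), pos 3: s→x (+5), pos 4: s→z (+7), pos 5: o→w (+8) — repeating every 3. It's a Vigenère-style cipher with numeric key [5,7,8]: position i shifts by key[i mod 3].
Undoing it on mhzizpnw: m−5=h, h−7=a, z−8=r, i−5=d, z−7=s, p−8=h, n−5=i, w−7=p.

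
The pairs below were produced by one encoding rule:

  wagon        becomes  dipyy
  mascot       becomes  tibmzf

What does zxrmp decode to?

spice

In wagon: w→d is +7, a→i is +8, g→p is +9, o→y is +10 — the shift increases by 1 each position. Each letter shifts forward by (position + 7), i.e. 7, 8, 9, … — the shift grows by one for each successive letter.
Reversing it on zxrmp: z−7=s, x−8=p, r−9=i, m−10=c, p−11=e.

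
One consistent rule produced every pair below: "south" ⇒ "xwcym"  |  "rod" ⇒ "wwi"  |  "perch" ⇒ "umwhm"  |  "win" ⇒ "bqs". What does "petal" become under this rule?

umyiq

The shift depends on letter class: consonant s→x is +5, but vowel o→w is +8. Vowels shift forward by 8 and consonants shift forward by 5.
For petal: p(cons)+5=u, e(vowel)+8=m, t(cons)+5=y, a(vowel)+8=i, l(cons)+5=q.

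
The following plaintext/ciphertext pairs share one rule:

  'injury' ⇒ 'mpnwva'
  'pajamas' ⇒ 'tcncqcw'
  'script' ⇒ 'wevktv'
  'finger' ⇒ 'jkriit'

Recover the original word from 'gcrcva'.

canary

Shifts by position in injury: pos 0: i→m (+4), pos 1: n→p (+2), pos 2: j→n (+4), pos 3: u→w (+2) — repeating every 2. A repeating key of period 2 is used — shifts +4, +2 over and over.
Undoing it on gcrcva: g−4=c, c−2=a, r−4=n, c−2=a, v−4=r, a−2=y.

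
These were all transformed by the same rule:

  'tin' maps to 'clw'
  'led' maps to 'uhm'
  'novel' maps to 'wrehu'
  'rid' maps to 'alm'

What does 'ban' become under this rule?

kdw

The shift depends on letter class: consonant t→c is +9, but vowel i→l is +3. The rule splits by letter class: vowels +3, consonants +9.
For ban: b(cons)+9=k, a(vowel)+3=d, n(cons)+9=w.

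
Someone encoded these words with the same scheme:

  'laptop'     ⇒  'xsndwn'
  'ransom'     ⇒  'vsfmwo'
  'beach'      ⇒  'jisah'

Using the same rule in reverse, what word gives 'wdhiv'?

other

l(11)→x(23) and a(0)→s(18) fit y≡17x+18 (mod 26); the inverse of 17 mod 26 is 23. Each letter's alphabet position (a=0..z=25) is mapped through 17·x+18 mod 26 — an affine cipher.
Decoding wdhiv: w(22)→23·(22−18)≡14=o; d(3)→23·(3−18)≡19=t; h(7)→23·(7−18)≡7=h; i(8)→23·(8−18)≡4=e; v(21)→23·(21−18)≡17=r (all mod 26).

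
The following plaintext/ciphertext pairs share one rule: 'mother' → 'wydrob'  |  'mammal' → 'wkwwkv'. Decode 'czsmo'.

Each letter is shifted forward by 10 in the alphabet (a Caesar shift of +10).
Decoding czsmo: c−10=s, z−10=p, s−10=i, m−10=c, o−10=e.

spice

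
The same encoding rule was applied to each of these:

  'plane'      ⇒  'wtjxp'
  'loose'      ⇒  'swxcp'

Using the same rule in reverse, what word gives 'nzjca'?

grasp

In plane: p→w is +7, l→t is +8, a→j is +9, n→x is +10 — the shift increases by 1 each position. Letter i (0-indexed) is shifted by i+7, so successive shifts are 7, 8, 9, ….
Undoing it on nzjca: n−7=g, z−8=r, j−9=a, c−10=s, a−11=p.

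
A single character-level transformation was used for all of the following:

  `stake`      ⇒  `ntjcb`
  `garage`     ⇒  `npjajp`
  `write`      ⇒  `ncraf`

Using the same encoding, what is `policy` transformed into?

The output letters match the input read backwards, each shifted +9: stake reversed is ekats. The word is reversed, then every letter is shifted forward by 9.
Applying it to policy: reverse → ycilop; then shift: y+9=h, c+9=l, i+9=r, l+9=u, o+9=x, p+9=y.

hlruxy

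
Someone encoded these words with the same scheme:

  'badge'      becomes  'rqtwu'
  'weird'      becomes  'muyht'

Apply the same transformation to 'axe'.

qnu

Each letter is shifted forward by 16 in the alphabet (a Caesar shift of +16).
On axe: a+16=q, x+16=n, e+16=u.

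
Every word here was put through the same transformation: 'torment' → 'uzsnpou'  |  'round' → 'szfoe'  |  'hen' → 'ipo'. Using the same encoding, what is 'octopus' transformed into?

zduzqft

The shift depends on letter class: consonant t→u is +1, but vowel o→z is +11. Two shifts are in play — +11 for a/e/i/o/u, +1 for every other letter.
Applying it to octopus: o(vowel)+11=z, c(cons)+1=d, t(cons)+1=u, o(vowel)+11=z, p(cons)+1=q, u(vowel)+11=f, s(cons)+1=t.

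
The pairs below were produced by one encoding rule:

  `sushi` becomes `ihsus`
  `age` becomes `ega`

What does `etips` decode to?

The output letters match the input read backwards: sushi reversed is ihsus. It's just the letters in reverse order.
Reversing it on etips: then reverse → spite.

spite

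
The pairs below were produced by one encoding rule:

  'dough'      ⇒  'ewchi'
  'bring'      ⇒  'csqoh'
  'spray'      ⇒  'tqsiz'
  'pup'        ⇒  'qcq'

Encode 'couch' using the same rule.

dwcdi

The shift depends on letter class: consonant d→e is +1, but vowel o→w is +8. Vowels shift forward by 8 and consonants shift forward by 1.
On couch: c(cons)+1=d, o(vowel)+8=w, u(vowel)+8=c, c(cons)+1=d, h(cons)+1=i.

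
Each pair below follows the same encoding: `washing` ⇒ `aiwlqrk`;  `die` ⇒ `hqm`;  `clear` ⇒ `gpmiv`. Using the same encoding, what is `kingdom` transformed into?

Vowels shift forward by 8 and consonants shift forward by 4.
On kingdom: k(cons)+4=o, i(vowel)+8=q, n(cons)+4=r, g(cons)+4=k, d(cons)+4=h, o(vowel)+8=w, m(cons)+4=q.

oqrkhwq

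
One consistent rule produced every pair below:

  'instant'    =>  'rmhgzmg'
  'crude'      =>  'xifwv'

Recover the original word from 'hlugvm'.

Each pair mirrors across the alphabet (i↔r, n↔m, s↔h): positions sum to 25. Each letter is replaced by its mirror in the alphabet: a↔z, b↔y, c↔x, and so on (the Atbash cipher).
Reversing it on hlugvm: h↔s, l↔o, u↔f, g↔t, v↔e, m↔n.

soften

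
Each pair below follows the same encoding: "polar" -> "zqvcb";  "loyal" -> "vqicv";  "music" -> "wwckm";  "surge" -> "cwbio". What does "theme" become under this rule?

Shifts by position in polar: pos 0: p→z (+10), pos 1: o→q (+2), pos 2: l→v (+10), pos 3: a→c (+2) — repeating every 2. A repeating key of period 2 is used — shifts +10, +2 over and over.
On theme: t+10=d, h+2=j, e+10=o, m+2=o, e+10=o.

djooo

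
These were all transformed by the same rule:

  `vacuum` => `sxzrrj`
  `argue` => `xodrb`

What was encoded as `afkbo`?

diner

Compare letters: v→s is +23, a→x is +23, c→z is +23 — a constant shift. Each letter is shifted forward by 23 in the alphabet (a Caesar shift of +23).
Undoing it on afkbo: a−23=d, f−23=i, k−23=n, b−23=e, o−23=r.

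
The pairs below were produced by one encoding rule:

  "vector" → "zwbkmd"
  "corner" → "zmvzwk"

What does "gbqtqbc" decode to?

The output letters match the input read backwards, each shifted +8: vector reversed is rotcev. Read the word backwards and shift each letter +8.
Reversing it on gbqtqbc: shift back: g−8=y, b−8=t, q−8=i, t−8=l, q−8=i, b−8=t, c−8=u → ytilitu; then reverse → utility.

utility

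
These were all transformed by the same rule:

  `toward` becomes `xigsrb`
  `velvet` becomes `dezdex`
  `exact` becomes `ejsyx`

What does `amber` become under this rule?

scver

Each letter's alphabet position (a=0..z=25) is mapped through 3·x+18 mod 26 — an affine cipher.
Applying it to amber: a(0)→3·0+18≡18=s; m(12)→3·12+18≡2=c; b(1)→3·1+18≡21=v; e(4)→3·4+18≡4=e; r(17)→3·17+18≡17=r (all mod 26).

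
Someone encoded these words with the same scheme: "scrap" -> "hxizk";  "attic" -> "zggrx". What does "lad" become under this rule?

ozw

Each pair mirrors across the alphabet (s↔h, c↔x, r↔i): positions sum to 25. Letters are reflected about the middle of the alphabet (position → 25−position): Atbash.
For lad: l↔o, a↔z, d↔w.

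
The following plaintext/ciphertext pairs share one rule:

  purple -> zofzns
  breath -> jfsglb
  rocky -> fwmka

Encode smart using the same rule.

This is an affine cipher: with a=0,…,z=25, each position x becomes (3x+6) mod 26.
For smart: s(18)→3·18+6≡8=i; m(12)→3·12+6≡16=q; a(0)→3·0+6≡6=g; r(17)→3·17+6≡5=f; t(19)→3·19+6≡11=l (all mod 26).

iqgfl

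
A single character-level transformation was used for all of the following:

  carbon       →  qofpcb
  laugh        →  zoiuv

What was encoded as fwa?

rim

Compare letters: c→q is +14, a→o is +14, r→f is +14 — a constant shift. It's a constant shift of +14 (ROT14).
Decoding fwa: f−14=r, w−14=i, a−14=m.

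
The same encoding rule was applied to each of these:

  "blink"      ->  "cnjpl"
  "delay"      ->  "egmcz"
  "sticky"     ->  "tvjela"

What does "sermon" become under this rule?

tgsopp

Shifts by position in blink: pos 0: b→c (+1), pos 1: l→n (+2), pos 2: i→j (+1), pos 3: n→p (+2) — repeating every 2. A repeating key of period 2 is used — shifts +1, +2 over and over.
Applying it to sermon: s+1=t, e+2=g, r+1=s, m+2=o, o+1=p, n+2=p.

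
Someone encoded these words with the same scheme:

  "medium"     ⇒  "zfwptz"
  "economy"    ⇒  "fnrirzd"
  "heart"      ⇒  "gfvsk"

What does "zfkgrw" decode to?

m(12)→z(25) and e(4)→f(5) fit y≡9x+21 (mod 26); the inverse of 9 mod 26 is 3. This is an affine cipher: with a=0,…,z=25, each position x becomes (9x+21) mod 26.
Decoding zfkgrw: z(25)→3·(25−21)≡12=m; f(5)→3·(5−21)≡4=e; k(10)→3·(10−21)≡19=t; g(6)→3·(6−21)≡7=h; r(17)→3·(17−21)≡14=o; w(22)→3·(22−21)≡3=d (all mod 26).

method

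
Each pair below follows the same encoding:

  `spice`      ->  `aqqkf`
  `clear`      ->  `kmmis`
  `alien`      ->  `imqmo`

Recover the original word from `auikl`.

stack

Shifts by position in spice: pos 0: s→a (+8), pos 1: p→q (+1), pos 2: i→q (+8), pos 3: c→k (+8), pos 4: e→f (+1) — repeating every 3. It's a Vigenère-style cipher with numeric key [8,1,8]: position i shifts by key[i mod 3].
Reversing it on auikl: a−8=s, u−1=t, i−8=a, k−8=c, l−1=k.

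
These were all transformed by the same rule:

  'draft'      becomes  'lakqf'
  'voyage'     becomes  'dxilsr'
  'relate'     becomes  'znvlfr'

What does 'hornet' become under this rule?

Letter i (0-indexed) is shifted by i+8, so successive shifts are 8, 9, 10, ….
Applying it to hornet: h+8=p, o+9=x, r+10=b, n+11=y, e+12=q, t+13=g.

pxbyqg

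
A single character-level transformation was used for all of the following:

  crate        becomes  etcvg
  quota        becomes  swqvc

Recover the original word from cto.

arm

Compare letters: c→e is +2, r→t is +2, a→c is +2 — a constant shift. It's a constant shift of +2 (ROT2).
Reversing it on cto: c−2=a, t−2=r, o−2=m.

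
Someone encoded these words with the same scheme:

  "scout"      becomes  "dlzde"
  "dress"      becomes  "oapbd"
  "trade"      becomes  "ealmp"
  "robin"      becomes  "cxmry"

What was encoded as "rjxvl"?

gamma

A repeating key of period 2 is used — shifts +11, +9 over and over.
Reversing it on rjxvl: r−11=g, j−9=a, x−11=m, v−9=m, l−11=a.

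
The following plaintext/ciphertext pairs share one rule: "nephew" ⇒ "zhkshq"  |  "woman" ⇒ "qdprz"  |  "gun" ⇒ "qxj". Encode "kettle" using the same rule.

howwhn

The output letters match the input read backwards, each shifted +3: nephew reversed is wehpen. The word is reversed, then every letter is shifted forward by 3.
Applying it to kettle: reverse → elttek; then shift: e+3=h, l+3=o, t+3=w, t+3=w, e+3=h, k+3=n.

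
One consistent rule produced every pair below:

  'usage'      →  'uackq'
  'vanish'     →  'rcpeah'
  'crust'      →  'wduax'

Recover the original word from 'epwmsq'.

income

u(20)→u(20) and s(18)→a(0) fit y≡23x+2 (mod 26); the inverse of 23 mod 26 is 17. This is an affine cipher: with a=0,…,z=25, each position x becomes (23x+2) mod 26.
Undoing it on epwmsq: e(4)→17·(4−2)≡8=i; p(15)→17·(15−2)≡13=n; w(22)→17·(22−2)≡2=c; m(12)→17·(12−2)≡14=o; s(18)→17·(18−2)≡12=m; q(16)→17·(16−2)≡4=e (all mod 26).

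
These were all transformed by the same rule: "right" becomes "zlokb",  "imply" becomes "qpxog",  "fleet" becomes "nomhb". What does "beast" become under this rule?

jhivb

Shifts by position in right: pos 0: r→z (+8), pos 1: i→l (+3), pos 2: g→o (+8), pos 3: h→k (+3) — repeating every 2. The shifts repeat in a cycle of length 2: positions 0,1,… shift by +8, +3, then the pattern repeats.
Applying it to beast: b+8=j, e+3=h, a+8=i, s+3=v, t+8=b.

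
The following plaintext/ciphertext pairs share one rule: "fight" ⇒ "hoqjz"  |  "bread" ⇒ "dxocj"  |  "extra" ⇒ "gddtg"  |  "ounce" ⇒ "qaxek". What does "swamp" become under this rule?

Shifts by position in fight: pos 0: f→h (+2), pos 1: i→o (+6), pos 2: g→q (+10), pos 3: h→j (+2), pos 4: t→z (+6) — repeating every 3. A repeating key of period 3 is used — shifts +2, +6, +10 over and over.
For swamp: s+2=u, w+6=c, a+10=k, m+2=o, p+6=v.

uckov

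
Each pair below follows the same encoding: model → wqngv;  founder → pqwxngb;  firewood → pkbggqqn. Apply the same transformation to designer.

ngckqxgb

The shift depends on letter class: consonant m→w is +10, but vowel o→q is +2. The rule splits by letter class: vowels +2, consonants +10.
On designer: d(cons)+10=n, e(vowel)+2=g, s(cons)+10=c, i(vowel)+2=k, g(cons)+10=q, n(cons)+10=x, e(vowel)+2=g, r(cons)+10=b.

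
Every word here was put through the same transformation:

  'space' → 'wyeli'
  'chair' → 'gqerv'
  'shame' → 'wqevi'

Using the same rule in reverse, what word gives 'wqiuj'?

Shifts by position in space: pos 0: s→w (+4), pos 1: p→y (+9), pos 2: a→e (+4), pos 3: c→l (+9) — repeating every 2. The shifts repeat in a cycle of length 2: positions 0,1,… shift by +4, +9, then the pattern repeats.
Decoding wqiuj: w−4=s, q−9=h, i−4=e, u−9=l, j−4=f.

shelf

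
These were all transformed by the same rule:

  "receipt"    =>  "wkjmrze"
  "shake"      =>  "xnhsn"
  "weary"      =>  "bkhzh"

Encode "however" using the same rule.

In receipt: r→w is +5, e→k is +6, c→j is +7, e→m is +8 — the shift increases by 1 each position. Each letter shifts forward by (position + 5), i.e. 5, 6, 7, … — the shift grows by one for each successive letter.
On however: h+5=m, o+6=u, w+7=d, e+8=m, v+9=e, e+10=o, r+11=c.

mudmeoc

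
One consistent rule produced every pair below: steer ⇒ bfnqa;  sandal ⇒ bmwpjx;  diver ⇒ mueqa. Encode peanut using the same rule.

Shifts by position in steer: pos 0: s→b (+9), pos 1: t→f (+12), pos 2: e→n (+9), pos 3: e→q (+12) — repeating every 2. A repeating key of period 2 is used — shifts +9, +12 over and over.
For peanut: p+9=y, e+12=q, a+9=j, n+12=z, u+9=d, t+12=f.

yqjzdf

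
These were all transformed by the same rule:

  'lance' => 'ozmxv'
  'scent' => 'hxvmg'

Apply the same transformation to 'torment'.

Each pair mirrors across the alphabet (l↔o, a↔z, n↔m): positions sum to 25. Each letter is replaced by its mirror in the alphabet: a↔z, b↔y, c↔x, and so on (the Atbash cipher).
For torment: t↔g, o↔l, r↔i, m↔n, e↔v, n↔m, t↔g.

glinvmg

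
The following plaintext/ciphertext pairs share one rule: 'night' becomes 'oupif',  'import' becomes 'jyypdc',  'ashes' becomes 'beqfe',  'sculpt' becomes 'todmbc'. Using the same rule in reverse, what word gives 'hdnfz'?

green

Shifts by position in night: pos 0: n→o (+1), pos 1: i→u (+12), pos 2: g→p (+9), pos 3: h→i (+1), pos 4: t→f (+12) — repeating every 3. A repeating key of period 3 is used — shifts +1, +12, +9 over and over.
Reversing it on hdnfz: h−1=g, d−12=r, n−9=e, f−1=e, z−12=n.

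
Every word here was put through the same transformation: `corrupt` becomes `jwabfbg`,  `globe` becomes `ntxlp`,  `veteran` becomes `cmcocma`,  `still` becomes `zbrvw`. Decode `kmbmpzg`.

In corrupt: c→j is +7, o→w is +8, r→a is +9, r→b is +10 — the shift increases by 1 each position. Letter i (0-indexed) is shifted by i+7, so successive shifts are 7, 8, 9, ….
Undoing it on kmbmpzg: k−7=d, m−8=e, b−9=s, m−10=c, p−11=e, z−12=n, g−13=t.

descent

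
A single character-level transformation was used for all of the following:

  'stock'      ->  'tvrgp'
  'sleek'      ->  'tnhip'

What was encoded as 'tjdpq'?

shall

Each letter shifts forward by (position + 1), i.e. 1, 2, 3, … — the shift grows by one for each successive letter.
Decoding tjdpq: t−1=s, j−2=h, d−3=a, p−4=l, q−5=l.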